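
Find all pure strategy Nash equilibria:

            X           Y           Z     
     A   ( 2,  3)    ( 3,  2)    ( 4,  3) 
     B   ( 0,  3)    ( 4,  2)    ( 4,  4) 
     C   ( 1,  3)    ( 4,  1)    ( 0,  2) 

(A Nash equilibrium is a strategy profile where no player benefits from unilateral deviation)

Nash equilibrium: (A, X), (A, Z), (B, Z)

Work:
Best responses:
  P1 vs X: payoffs [2, 0, 1] → best response A (payoff 2)
  P1 vs Y: payoffs [3, 4, 4] → best response B/C (payoff 4)
  P1 vs Z: payoffs [4, 4, 0] → best response A/B (payoff 4)
  P2 vs A: payoffs [3, 2, 3] → best response X/Z (payoff 3)
  P2 vs B: payoffs [3, 2, 4] → best response Z (payoff 4)
  P2 vs C: payoffs [3, 1, 2] → best response X (payoff 3)
Mutual best responses: (A,X), (A,Z), (B,Z) → Nash equilibria.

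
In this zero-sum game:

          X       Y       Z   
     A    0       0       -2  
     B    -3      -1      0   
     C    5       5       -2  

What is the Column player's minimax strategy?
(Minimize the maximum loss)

Column should play Z, value = 0

Work:
Column player minimizes Row's maximum payoff:
Column X: max payoff to Row = 5
Column Y: max payoff to Row = 5
Column Z: max payoff to Row = 0
Minimum is 0, achieved by column Z.
Minimax strategy: Z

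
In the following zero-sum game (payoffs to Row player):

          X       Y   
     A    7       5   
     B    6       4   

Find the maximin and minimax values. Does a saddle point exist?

Maximin = 5, Minimax = 5, Saddle: True

Work:
Row minimums: [5, 4] → maximin = 5
Column maximums: [7, 5] → minimax = 5
Saddle point exists! Game value = 5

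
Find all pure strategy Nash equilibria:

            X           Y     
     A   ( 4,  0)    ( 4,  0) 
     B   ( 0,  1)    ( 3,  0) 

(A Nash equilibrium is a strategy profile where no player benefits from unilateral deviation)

Nash equilibrium: (A, X), (A, Y)

Work:
Best responses:
  P1 vs X: payoffs [4, 0] → best response A (payoff 4)
  P1 vs Y: payoffs [4, 3] → best response A (payoff 4)
  P2 vs A: payoffs [0, 0] → best response X/Y (payoff 0)
  P2 vs B: payoffs [1, 0] → best response X (payoff 1)
Mutual best responses: (A,X), (A,Y) → Nash equilibria.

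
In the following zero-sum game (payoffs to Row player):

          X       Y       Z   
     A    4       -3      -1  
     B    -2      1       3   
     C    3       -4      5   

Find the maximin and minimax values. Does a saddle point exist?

Maximin = -2, Minimax = 1, Saddle: False

Work:
Row minimums: [-3, -2, -4] → maximin = -2
Column maximums: [4, 1, 5] → minimax = 1
No saddle point (maximin ≠ minimax). Mixed strategy needed.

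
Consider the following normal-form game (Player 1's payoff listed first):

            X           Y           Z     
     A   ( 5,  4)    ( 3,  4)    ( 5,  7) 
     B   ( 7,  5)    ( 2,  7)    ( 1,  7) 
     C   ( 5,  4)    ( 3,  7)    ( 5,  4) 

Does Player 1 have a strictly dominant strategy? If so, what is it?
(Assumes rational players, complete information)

No strictly dominant strategy exists for Player 1

Work:
A strategy strictly dominates another if it gives a strictly higher payoff against every opponent action. Compare each pair of P1's strategies column-by-column:
  A vs B: [5 vs 7, 3 vs 2, 5 vs 1] → A does not strictly dominate B (column X: 5 ≤ 7)
  A vs C: [5 vs 5, 3 vs 3, 5 vs 5] → A does not strictly dominate C (column X: 5 ≤ 5)
  B vs A: [7 vs 5, 2 vs 3, 1 vs 5] → B does not strictly dominate A (column Y: 2 ≤ 3)
  B vs C: [7 vs 5, 2 vs 3, 1 vs 5] → B does not strictly dominate C (column Y: 2 ≤ 3)
  C vs A: [5 vs 5, 3 vs 3, 5 vs 5] → C does not strictly dominate A (column X: 5 ≤ 5)
  C vs B: [5 vs 7, 3 vs 2, 5 vs 1] → C does not strictly dominate B (column X: 5 ≤ 7)
No single strategy strictly dominates all others → no strictly dominant strategy.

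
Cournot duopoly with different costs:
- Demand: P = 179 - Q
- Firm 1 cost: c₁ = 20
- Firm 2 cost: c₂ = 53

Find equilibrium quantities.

q₁* = 64.0, q₂* = 31.0

Work:
Reaction: q₁ = (179 - 20 - q₂)/2
Reaction: q₂ = (179 - 53 - q₁)/2
Solve simultaneously:
q₁* = (179 - 2×20 + 53)/3 = 64.0
q₂* = (179 - 2×53 + 20)/3 = 31.0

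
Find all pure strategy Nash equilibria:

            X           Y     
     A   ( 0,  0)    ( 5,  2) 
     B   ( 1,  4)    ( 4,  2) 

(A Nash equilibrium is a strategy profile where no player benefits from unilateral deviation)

Nash equilibrium: (A, Y), (B, X)

Work:
Best responses:
  P1 vs X: payoffs [0, 1] → best response B (payoff 1)
  P1 vs Y: payoffs [5, 4] → best response A (payoff 5)
  P2 vs A: payoffs [0, 2] → best response Y (payoff 2)
  P2 vs B: payoffs [4, 2] → best response X (payoff 4)
Mutual best responses: (A,Y), (B,X) → Nash equilibria.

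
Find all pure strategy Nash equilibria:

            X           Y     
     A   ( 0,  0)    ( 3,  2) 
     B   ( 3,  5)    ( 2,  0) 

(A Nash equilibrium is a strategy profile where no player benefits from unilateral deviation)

Nash equilibrium: (A, Y), (B, X)

Work:
Best responses:
  P1 vs X: payoffs [0, 3] → best response B (payoff 3)
  P1 vs Y: payoffs [3, 2] → best response A (payoff 3)
  P2 vs A: payoffs [0, 2] → best response Y (payoff 2)
  P2 vs B: payoffs [5, 0] → best response X (payoff 5)
Mutual best responses: (A,Y), (B,X) → Nash equilibria.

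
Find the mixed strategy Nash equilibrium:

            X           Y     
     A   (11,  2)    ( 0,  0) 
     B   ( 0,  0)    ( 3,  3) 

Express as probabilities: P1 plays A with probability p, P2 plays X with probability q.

p = 0.6, q = 0.2143

Work:
Find probabilities that make opponent indifferent:
P2 chooses q to make P1 indifferent between A and B
P1 chooses p to make P2 indifferent between X and Y
Mixed NE: P1 plays (A: 0.6, B: 0.4), P2 plays (X: 0.2143, Y: 0.7857)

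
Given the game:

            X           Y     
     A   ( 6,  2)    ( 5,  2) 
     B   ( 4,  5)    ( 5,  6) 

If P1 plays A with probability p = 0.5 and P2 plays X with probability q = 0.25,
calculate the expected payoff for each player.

E[P1] = 5.0, E[P2] = 3.875

Work:
E[P1] = p·q·π₁(A,X) + p·(1-q)·π₁(A,Y) + (1-p)·q·π₁(B,X) + (1-p)·(1-q)·π₁(B,Y)
= 0.5·0.25·6 + 0.5·0.75·5 + 0.5·0.25·4 + 0.5·0.75·5
= 5.0

E[P2] = 3.875 (similar calculation)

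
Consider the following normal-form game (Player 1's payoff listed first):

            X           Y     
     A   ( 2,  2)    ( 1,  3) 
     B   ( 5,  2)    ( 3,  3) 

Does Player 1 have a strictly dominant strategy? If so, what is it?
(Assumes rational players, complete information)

Yes, Player 1's strictly dominant strategy is B

Work:
A strategy strictly dominates another if it gives a strictly higher payoff against every opponent action. Compare each pair of P1's strategies column-by-column:
  A vs B: [2 vs 5, 1 vs 3] → A does not strictly dominate B (column X: 2 ≤ 5)
  B vs A: [5 vs 2, 3 vs 1] → B strictly dominates A
B strictly dominates every other strategy → strictly dominant.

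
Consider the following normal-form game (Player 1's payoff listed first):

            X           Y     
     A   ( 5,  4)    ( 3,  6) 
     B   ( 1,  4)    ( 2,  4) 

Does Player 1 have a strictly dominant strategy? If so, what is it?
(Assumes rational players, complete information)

Yes, Player 1's strictly dominant strategy is A

Work:
A strategy strictly dominates another if it gives a strictly higher payoff against every opponent action. Compare each pair of P1's strategies column-by-column:
  A vs B: [5 vs 1, 3 vs 2] → A strictly dominates B
  B vs A: [1 vs 5, 2 vs 3] → B does not strictly dominate A (column X: 1 ≤ 5)
A strictly dominates every other strategy → strictly dominant.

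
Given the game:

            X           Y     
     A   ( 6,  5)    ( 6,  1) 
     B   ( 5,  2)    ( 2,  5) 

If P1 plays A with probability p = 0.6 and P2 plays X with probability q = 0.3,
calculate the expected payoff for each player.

E[P1] = 4.76, E[P2] = 2.96

Work:
E[P1] = p·q·π₁(A,X) + p·(1-q)·π₁(A,Y) + (1-p)·q·π₁(B,X) + (1-p)·(1-q)·π₁(B,Y)
= 0.6·0.3·6 + 0.6·0.7·6 + 0.4·0.3·5 + 0.4·0.7·2
= 4.76

E[P2] = 2.96 (similar calculation)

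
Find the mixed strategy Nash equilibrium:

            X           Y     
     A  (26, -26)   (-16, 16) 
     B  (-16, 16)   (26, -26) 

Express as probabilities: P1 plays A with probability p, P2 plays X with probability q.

p = 0.5, q = 0.5

Work:
Find probabilities that make opponent indifferent:
P2 chooses q to make P1 indifferent between A and B
P1 chooses p to make P2 indifferent between X and Y
Mixed NE: P1 plays (A: 0.5, B: 0.5), P2 plays (X: 0.5, Y: 0.5)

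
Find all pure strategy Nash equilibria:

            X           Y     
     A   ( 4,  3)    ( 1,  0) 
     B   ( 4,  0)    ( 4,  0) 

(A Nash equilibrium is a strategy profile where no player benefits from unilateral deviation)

Nash equilibrium: (A, X), (B, X), (B, Y)

Work:
Best responses:
  P1 vs X: payoffs [4, 4] → best response A/B (payoff 4)
  P1 vs Y: payoffs [1, 4] → best response B (payoff 4)
  P2 vs A: payoffs [3, 0] → best response X (payoff 3)
  P2 vs B: payoffs [0, 0] → best response X/Y (payoff 0)
Mutual best responses: (A,X), (B,X), (B,Y) → Nash equilibria.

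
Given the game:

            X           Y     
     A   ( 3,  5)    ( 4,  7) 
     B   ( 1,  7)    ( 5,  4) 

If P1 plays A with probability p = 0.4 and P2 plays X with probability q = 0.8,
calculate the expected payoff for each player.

E[P1] = 2.36, E[P2] = 6.0

Work:
E[P1] = p·q·π₁(A,X) + p·(1-q)·π₁(A,Y) + (1-p)·q·π₁(B,X) + (1-p)·(1-q)·π₁(B,Y)
= 0.4·0.8·3 + 0.4·0.2·4 + 0.6·0.8·1 + 0.6·0.2·5
= 2.36

E[P2] = 6.0 (similar calculation)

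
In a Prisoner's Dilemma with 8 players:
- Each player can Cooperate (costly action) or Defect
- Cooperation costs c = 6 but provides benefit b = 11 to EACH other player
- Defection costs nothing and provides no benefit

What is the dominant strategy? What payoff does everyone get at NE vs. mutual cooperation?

Dominant: Defect; NE payoff = 0; Coop payoff = 71

Work:
Defect dominates (saves cost c = 6, benefit to others is external)
NE: All defect → everyone gets 0
If all cooperate: each receives (7)×11 - 6 = 71
Social dilemma: 71 > 0 but NE gives 0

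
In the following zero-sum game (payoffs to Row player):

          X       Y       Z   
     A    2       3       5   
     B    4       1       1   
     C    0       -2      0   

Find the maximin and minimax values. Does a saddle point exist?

Maximin = 2, Minimax = 3, Saddle: False

Work:
Row minimums: [2, 1, -2] → maximin = 2
Column maximums: [4, 3, 5] → minimax = 3
No saddle point (maximin ≠ minimax). Mixed strategy needed.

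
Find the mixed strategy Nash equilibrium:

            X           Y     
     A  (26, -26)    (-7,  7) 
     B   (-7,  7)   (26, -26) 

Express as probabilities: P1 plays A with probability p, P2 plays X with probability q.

p = 0.5, q = 0.5

Work:
Find probabilities that make opponent indifferent:
P2 chooses q to make P1 indifferent between A and B
P1 chooses p to make P2 indifferent between X and Y
Mixed NE: P1 plays (A: 0.5, B: 0.5), P2 plays (X: 0.5, Y: 0.5)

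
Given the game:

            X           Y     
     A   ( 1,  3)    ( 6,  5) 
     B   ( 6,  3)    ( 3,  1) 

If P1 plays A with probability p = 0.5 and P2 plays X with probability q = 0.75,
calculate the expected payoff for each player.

E[P1] = 3.75, E[P2] = 3.0

Work:
E[P1] = p·q·π₁(A,X) + p·(1-q)·π₁(A,Y) + (1-p)·q·π₁(B,X) + (1-p)·(1-q)·π₁(B,Y)
= 0.5·0.75·1 + 0.5·0.25·6 + 0.5·0.75·6 + 0.5·0.25·3
= 3.75

E[P2] = 3.0 (similar calculation)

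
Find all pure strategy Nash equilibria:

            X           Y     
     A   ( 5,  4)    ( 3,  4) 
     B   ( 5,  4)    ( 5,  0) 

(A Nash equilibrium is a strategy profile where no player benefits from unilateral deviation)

Nash equilibrium: (A, X), (B, X)

Work:
Best responses:
  P1 vs X: payoffs [5, 5] → best response A/B (payoff 5)
  P1 vs Y: payoffs [3, 5] → best response B (payoff 5)
  P2 vs A: payoffs [4, 4] → best response X/Y (payoff 4)
  P2 vs B: payoffs [4, 0] → best response X (payoff 4)
Mutual best responses: (A,X), (B,X) → Nash equilibria.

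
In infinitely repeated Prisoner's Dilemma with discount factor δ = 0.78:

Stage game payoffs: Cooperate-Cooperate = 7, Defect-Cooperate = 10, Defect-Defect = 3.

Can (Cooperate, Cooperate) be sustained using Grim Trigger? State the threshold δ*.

δ* = 0.4286; since δ = 0.78 ≥ 0.4286, cooperation can be sustained

Work:
For Grim Trigger:
Cooperate forever: 7/(1-δ)
Defect then punished: 10 + 3·δ/(1-δ)
Need: 7/(1-δ) ≥ 10 + 3·δ/(1-δ)
Solving: δ ≥ (T-R)/(T-P) = (10-7)/(10-3) = 0.4286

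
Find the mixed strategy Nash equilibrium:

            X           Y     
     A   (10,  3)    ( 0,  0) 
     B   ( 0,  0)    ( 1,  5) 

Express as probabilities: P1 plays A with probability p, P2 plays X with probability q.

p = 0.625, q = 0.0909

Work:
Find probabilities that make opponent indifferent:
P2 chooses q to make P1 indifferent between A and B
P1 chooses p to make P2 indifferent between X and Y
Mixed NE: P1 plays (A: 0.625, B: 0.375), P2 plays (X: 0.0909, Y: 0.9091)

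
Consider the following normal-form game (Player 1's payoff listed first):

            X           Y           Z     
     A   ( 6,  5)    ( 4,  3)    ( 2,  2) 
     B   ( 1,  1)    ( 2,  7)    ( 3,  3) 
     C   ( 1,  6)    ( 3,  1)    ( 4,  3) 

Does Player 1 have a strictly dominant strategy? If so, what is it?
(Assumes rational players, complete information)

No strictly dominant strategy exists for Player 1

Work:
A strategy strictly dominates another if it gives a strictly higher payoff against every opponent action. Compare each pair of P1's strategies column-by-column:
  A vs B: [6 vs 1, 4 vs 2, 2 vs 3] → A does not strictly dominate B (column Z: 2 ≤ 3)
  A vs C: [6 vs 1, 4 vs 3, 2 vs 4] → A does not strictly dominate C (column Z: 2 ≤ 4)
  B vs A: [1 vs 6, 2 vs 4, 3 vs 2] → B does not strictly dominate A (column X: 1 ≤ 6)
  B vs C: [1 vs 1, 2 vs 3, 3 vs 4] → B does not strictly dominate C (column X: 1 ≤ 1)
  C vs A: [1 vs 6, 3 vs 4, 4 vs 2] → C does not strictly dominate A (column X: 1 ≤ 6)
  C vs B: [1 vs 1, 3 vs 2, 4 vs 3] → C does not strictly dominate B (column X: 1 ≤ 1)
No single strategy strictly dominates all others → no strictly dominant strategy.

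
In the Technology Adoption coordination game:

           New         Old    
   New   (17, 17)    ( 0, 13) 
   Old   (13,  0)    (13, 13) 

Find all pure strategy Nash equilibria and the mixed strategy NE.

Pure NE: (New, New) and (Old, Old); Mixed NE: p = 0.7647, q = 0.7647

Work:
Check pure NE:
(New, New): (17, 17) - no unilateral deviation beneficial
(Old, Old): (13, 13) - no unilateral deviation beneficial
Mixed NE: P1 plays New with p = 0.7647, P2 plays New with q = 0.7647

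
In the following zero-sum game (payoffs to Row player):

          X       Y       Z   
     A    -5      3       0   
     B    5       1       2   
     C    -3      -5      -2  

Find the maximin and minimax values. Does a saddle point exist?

Maximin = 1, Minimax = 2, Saddle: False

Work:
Row minimums: [-5, 1, -5] → maximin = 1
Column maximums: [5, 3, 2] → minimax = 2
No saddle point (maximin ≠ minimax). Mixed strategy needed.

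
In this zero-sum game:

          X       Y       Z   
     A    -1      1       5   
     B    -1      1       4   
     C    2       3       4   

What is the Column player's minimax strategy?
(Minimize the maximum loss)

Column should play X, value = 2

Work:
Column player minimizes Row's maximum payoff:
Column X: max payoff to Row = 2
Column Y: max payoff to Row = 3
Column Z: max payoff to Row = 5
Minimum is 2, achieved by column X.
Minimax strategy: X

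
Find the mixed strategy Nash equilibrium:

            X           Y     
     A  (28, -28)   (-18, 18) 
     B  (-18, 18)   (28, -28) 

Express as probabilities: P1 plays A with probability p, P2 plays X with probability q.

p = 0.5, q = 0.5

Work:
Find probabilities that make opponent indifferent:
P2 chooses q to make P1 indifferent between A and B
P1 chooses p to make P2 indifferent between X and Y
Mixed NE: P1 plays (A: 0.5, B: 0.5), P2 plays (X: 0.5, Y: 0.5)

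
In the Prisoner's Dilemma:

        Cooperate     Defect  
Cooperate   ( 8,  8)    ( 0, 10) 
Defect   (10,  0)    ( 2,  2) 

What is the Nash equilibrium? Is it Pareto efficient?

(Defect, Defect) is NE; not Pareto efficient

Work:
Defect dominates Cooperate for both players:
If P2 cooperates: Defect (10) > Cooperate (8)
If P2 defects: Defect (2) > Cooperate (0)
NE: (Defect, Defect) with payoff (2, 2)
But (Cooperate, Cooperate) = (8, 8) Pareto dominates (2, 2)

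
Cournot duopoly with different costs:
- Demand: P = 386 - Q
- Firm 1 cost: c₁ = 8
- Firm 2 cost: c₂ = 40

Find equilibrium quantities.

q₁* = 136.67, q₂* = 104.67

Work:
Reaction: q₁ = (386 - 8 - q₂)/2
Reaction: q₂ = (386 - 40 - q₁)/2
Solve simultaneously:
q₁* = (386 - 2×8 + 40)/3 = 136.67
q₂* = (386 - 2×40 + 8)/3 = 104.67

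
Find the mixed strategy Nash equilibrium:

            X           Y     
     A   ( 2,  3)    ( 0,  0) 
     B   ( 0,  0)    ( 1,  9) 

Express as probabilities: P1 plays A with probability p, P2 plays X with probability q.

p = 0.75, q = 0.3333

Work:
Find probabilities that make opponent indifferent:
P2 chooses q to make P1 indifferent between A and B
P1 chooses p to make P2 indifferent between X and Y
Mixed NE: P1 plays (A: 0.75, B: 0.25), P2 plays (X: 0.3333, Y: 0.6667)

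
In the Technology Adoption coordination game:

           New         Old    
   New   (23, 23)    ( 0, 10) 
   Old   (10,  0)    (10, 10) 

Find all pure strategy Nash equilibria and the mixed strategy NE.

Pure NE: (New, New) and (Old, Old); Mixed NE: p = 0.4348, q = 0.4348

Work:
Check pure NE:
(New, New): (23, 23) - no unilateral deviation beneficial
(Old, Old): (10, 10) - no unilateral deviation beneficial
Mixed NE: P1 plays New with p = 0.4348, P2 plays New with q = 0.4348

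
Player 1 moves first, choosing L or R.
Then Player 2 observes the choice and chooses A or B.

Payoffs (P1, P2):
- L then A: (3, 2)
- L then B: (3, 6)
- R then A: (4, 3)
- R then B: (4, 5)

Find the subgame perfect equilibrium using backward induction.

P1 plays R, P2 plays B after L and B after R; Payoff (4, 5)

Work:
Backward induction:
After L: P2 chooses B → P1 gets 3
After R: P2 chooses B → P1 gets 4
P1 chooses R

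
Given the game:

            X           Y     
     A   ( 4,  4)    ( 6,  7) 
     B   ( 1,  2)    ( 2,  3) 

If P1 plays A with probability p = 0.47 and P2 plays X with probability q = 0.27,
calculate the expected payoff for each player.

E[P1] = 3.4831, E[P2] = 4.3562

Work:
E[P1] = p·q·π₁(A,X) + p·(1-q)·π₁(A,Y) + (1-p)·q·π₁(B,X) + (1-p)·(1-q)·π₁(B,Y)
= 0.47·0.27·4 + 0.47·0.73·6 + 0.53·0.27·1 + 0.53·0.73·2
= 3.4831

E[P2] = 4.3562 (similar calculation)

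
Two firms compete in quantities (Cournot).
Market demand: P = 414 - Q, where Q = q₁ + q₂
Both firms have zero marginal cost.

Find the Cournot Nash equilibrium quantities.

q₁* = q₂* = 138.0; P* = 138.0

Work:
Profit: π_i = P·q_i = (a - q_i - q_j)·q_i
FOC: ∂π_i/∂q_i = a - 2q_i - q_j = 0
Reaction function: q_i = (414 - q_j)/2
Symmetry: q* = 414/3 = 138.0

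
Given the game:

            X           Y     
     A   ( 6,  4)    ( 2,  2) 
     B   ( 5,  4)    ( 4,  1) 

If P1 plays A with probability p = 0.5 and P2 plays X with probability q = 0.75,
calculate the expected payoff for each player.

E[P1] = 4.875, E[P2] = 3.375

Work:
E[P1] = p·q·π₁(A,X) + p·(1-q)·π₁(A,Y) + (1-p)·q·π₁(B,X) + (1-p)·(1-q)·π₁(B,Y)
= 0.5·0.75·6 + 0.5·0.25·2 + 0.5·0.75·5 + 0.5·0.25·4
= 4.875

E[P2] = 3.375 (similar calculation)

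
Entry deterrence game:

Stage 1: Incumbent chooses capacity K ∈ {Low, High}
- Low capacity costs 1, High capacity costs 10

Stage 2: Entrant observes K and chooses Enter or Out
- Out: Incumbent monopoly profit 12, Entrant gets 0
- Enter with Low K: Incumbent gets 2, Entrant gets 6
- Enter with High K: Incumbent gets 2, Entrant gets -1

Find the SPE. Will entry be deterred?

SPE: (High, Enter|Low, Out|High); Entry deterred. Incumbent net profit = 2

Work:
After Low K: Entrant enters (6 > 0)
After High K: Entrant stays out (-1 < 0)
Incumbent: Low → 2−1=1, High → 12−10=2
Incumbent chooses High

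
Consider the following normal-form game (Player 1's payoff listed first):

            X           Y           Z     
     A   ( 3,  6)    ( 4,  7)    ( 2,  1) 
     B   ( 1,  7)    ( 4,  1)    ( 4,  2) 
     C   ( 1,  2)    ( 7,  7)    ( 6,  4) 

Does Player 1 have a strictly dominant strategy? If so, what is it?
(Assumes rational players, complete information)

No strictly dominant strategy exists for Player 1

Work:
A strategy strictly dominates another if it gives a strictly higher payoff against every opponent action. Compare each pair of P1's strategies column-by-column:
  A vs B: [3 vs 1, 4 vs 4, 2 vs 4] → A does not strictly dominate B (column Y: 4 ≤ 4)
  A vs C: [3 vs 1, 4 vs 7, 2 vs 6] → A does not strictly dominate C (column Y: 4 ≤ 7)
  B vs A: [1 vs 3, 4 vs 4, 4 vs 2] → B does not strictly dominate A (column X: 1 ≤ 3)
  B vs C: [1 vs 1, 4 vs 7, 4 vs 6] → B does not strictly dominate C (column X: 1 ≤ 1)
  C vs A: [1 vs 3, 7 vs 4, 6 vs 2] → C does not strictly dominate A (column X: 1 ≤ 3)
  C vs B: [1 vs 1, 7 vs 4, 6 vs 4] → C does not strictly dominate B (column X: 1 ≤ 1)
No single strategy strictly dominates all others → no strictly dominant strategy.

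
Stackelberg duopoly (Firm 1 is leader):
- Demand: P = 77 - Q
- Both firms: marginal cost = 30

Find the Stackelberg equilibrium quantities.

q₁* (leader) = 23.5, q₂* (follower) = 11.75

Work:
Follower's reaction: q₂ = (a - c - q₁)/2
Leader substitutes: π₁ = q₁·(a - q₁ - (a-c-q₁)/2 - c)
FOC: q₁* = (77 - 30)/2 = 23.50
Then: q₂* = (77 - 30 - 23.5)/2 = 11.75
Leader has first-mover advantage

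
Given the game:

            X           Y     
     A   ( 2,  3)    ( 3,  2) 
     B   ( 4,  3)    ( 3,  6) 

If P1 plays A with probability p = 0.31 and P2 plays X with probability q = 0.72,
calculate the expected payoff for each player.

E[P1] = 3.2736, E[P2] = 3.4928

Work:
E[P1] = p·q·π₁(A,X) + p·(1-q)·π₁(A,Y) + (1-p)·q·π₁(B,X) + (1-p)·(1-q)·π₁(B,Y)
= 0.31·0.72·2 + 0.31·0.28·3 + 0.69·0.72·4 + 0.69·0.28·3
= 3.2736

E[P2] = 3.4928 (similar calculation)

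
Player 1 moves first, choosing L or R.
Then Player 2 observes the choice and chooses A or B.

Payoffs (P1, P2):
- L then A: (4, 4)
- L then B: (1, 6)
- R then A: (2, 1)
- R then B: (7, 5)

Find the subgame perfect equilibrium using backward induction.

P1 plays R, P2 plays B after L and B after R; Payoff (7, 5)

Work:
Backward induction:
After L: P2 chooses B → P1 gets 1
After R: P2 chooses B → P1 gets 7
P1 chooses R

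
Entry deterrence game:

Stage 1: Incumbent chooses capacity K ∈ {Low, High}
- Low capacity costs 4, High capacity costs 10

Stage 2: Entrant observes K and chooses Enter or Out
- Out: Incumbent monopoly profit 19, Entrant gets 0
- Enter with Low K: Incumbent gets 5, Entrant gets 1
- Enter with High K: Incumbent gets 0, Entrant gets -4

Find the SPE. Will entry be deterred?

SPE: (High, Enter|Low, Out|High); Entry deterred. Incumbent net profit = 9

Work:
After Low K: Entrant enters (1 > 0)
After High K: Entrant stays out (-4 < 0)
Incumbent: Low → 5−4=1, High → 19−10=9
Incumbent chooses High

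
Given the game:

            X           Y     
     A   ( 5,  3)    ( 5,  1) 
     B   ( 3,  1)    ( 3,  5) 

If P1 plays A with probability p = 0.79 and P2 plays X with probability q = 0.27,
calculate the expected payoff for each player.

E[P1] = 4.58, E[P2] = 2.0398

Work:
E[P1] = p·q·π₁(A,X) + p·(1-q)·π₁(A,Y) + (1-p)·q·π₁(B,X) + (1-p)·(1-q)·π₁(B,Y)
= 0.79·0.27·5 + 0.79·0.73·5 + 0.21·0.27·3 + 0.21·0.73·3
= 4.58

E[P2] = 2.0398 (similar calculation)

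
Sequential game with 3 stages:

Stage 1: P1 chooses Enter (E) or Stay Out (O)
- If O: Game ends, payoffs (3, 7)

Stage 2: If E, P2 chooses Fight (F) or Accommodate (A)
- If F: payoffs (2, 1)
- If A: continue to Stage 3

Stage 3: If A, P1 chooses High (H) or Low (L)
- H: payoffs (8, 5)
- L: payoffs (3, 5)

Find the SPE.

SPE: (E, A, H); Outcome (8, 5)

Work:
Stage 3: P1 chooses H (8 vs 3)
Stage 2: P2: F->1, A->5 (anticipating H). Choose A
Stage 1: P1: O->3, E->8 (anticipating A, H). Choose E
SPE path: E -> A -> H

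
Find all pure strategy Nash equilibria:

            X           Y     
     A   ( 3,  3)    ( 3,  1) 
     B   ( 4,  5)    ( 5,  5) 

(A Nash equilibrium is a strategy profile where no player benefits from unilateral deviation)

Nash equilibrium: (B, X), (B, Y)

Work:
Best responses:
  P1 vs X: payoffs [3, 4] → best response B (payoff 4)
  P1 vs Y: payoffs [3, 5] → best response B (payoff 5)
  P2 vs A: payoffs [3, 1] → best response X (payoff 3)
  P2 vs B: payoffs [5, 5] → best response X/Y (payoff 5)
Mutual best responses: (B,X), (B,Y) → Nash equilibria.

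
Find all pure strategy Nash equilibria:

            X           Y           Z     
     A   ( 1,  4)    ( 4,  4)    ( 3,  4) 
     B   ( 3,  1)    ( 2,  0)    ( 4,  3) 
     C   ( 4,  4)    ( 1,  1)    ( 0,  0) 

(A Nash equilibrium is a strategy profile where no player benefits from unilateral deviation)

Nash equilibrium: (A, Y), (B, Z), (C, X)

Work:
Best responses:
  P1 vs X: payoffs [1, 3, 4] → best response C (payoff 4)
  P1 vs Y: payoffs [4, 2, 1] → best response A (payoff 4)
  P1 vs Z: payoffs [3, 4, 0] → best response B (payoff 4)
  P2 vs A: payoffs [4, 4, 4] → best response X/Y/Z (payoff 4)
  P2 vs B: payoffs [1, 0, 3] → best response Z (payoff 3)
  P2 vs C: payoffs [4, 1, 0] → best response X (payoff 4)
Mutual best responses: (A,Y), (B,Z), (C,X) → Nash equilibria.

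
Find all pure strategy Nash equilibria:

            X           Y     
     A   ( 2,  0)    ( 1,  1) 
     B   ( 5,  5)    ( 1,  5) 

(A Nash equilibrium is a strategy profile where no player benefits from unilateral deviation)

Nash equilibrium: (A, Y), (B, X), (B, Y)

Work:
Best responses:
  P1 vs X: payoffs [2, 5] → best response B (payoff 5)
  P1 vs Y: payoffs [1, 1] → best response A/B (payoff 1)
  P2 vs A: payoffs [0, 1] → best response Y (payoff 1)
  P2 vs B: payoffs [5, 5] → best response X/Y (payoff 5)
Mutual best responses: (A,Y), (B,X), (B,Y) → Nash equilibria.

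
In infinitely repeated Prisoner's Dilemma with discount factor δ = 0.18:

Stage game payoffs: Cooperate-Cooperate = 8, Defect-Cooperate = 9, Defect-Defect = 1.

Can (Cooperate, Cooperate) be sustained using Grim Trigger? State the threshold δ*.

δ* = 0.125; since δ = 0.18 ≥ 0.125, cooperation can be sustained

Work:
For Grim Trigger:
Cooperate forever: 8/(1-δ)
Defect then punished: 9 + 1·δ/(1-δ)
Need: 8/(1-δ) ≥ 9 + 1·δ/(1-δ)
Solving: δ ≥ (T-R)/(T-P) = (9-8)/(9-1) = 0.125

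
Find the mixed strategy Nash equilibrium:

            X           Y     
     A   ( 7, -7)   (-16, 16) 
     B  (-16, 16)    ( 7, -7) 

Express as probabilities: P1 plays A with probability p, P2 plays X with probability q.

p = 0.5, q = 0.5

Work:
Find probabilities that make opponent indifferent:
P2 chooses q to make P1 indifferent between A and B
P1 chooses p to make P2 indifferent between X and Y
Mixed NE: P1 plays (A: 0.5, B: 0.5), P2 plays (X: 0.5, Y: 0.5)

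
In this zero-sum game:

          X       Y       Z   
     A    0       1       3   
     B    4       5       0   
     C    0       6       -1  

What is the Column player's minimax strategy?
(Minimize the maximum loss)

Column should play Z, value = 3

Work:
Column player minimizes Row's maximum payoff:
Column X: max payoff to Row = 4
Column Y: max payoff to Row = 6
Column Z: max payoff to Row = 3
Minimum is 3, achieved by column Z.
Minimax strategy: Z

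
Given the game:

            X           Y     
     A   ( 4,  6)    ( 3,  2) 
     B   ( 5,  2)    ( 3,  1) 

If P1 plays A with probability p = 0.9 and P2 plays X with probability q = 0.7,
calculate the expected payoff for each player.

E[P1] = 3.77, E[P2] = 4.49

Work:
E[P1] = p·q·π₁(A,X) + p·(1-q)·π₁(A,Y) + (1-p)·q·π₁(B,X) + (1-p)·(1-q)·π₁(B,Y)
= 0.9·0.7·4 + 0.9·0.3·3 + 0.1·0.7·5 + 0.1·0.3·3
= 3.77

E[P2] = 4.49 (similar calculation)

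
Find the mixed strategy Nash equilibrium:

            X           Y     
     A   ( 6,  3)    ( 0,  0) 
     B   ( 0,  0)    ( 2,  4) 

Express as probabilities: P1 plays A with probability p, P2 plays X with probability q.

p = 0.5714, q = 0.25

Work:
Find probabilities that make opponent indifferent:
P2 chooses q to make P1 indifferent between A and B
P1 chooses p to make P2 indifferent between X and Y
Mixed NE: P1 plays (A: 0.5714, B: 0.4286), P2 plays (X: 0.25, Y: 0.75)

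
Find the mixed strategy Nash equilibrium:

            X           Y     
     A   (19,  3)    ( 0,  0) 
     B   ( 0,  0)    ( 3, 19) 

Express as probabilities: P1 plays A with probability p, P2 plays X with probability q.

p = 0.8636, q = 0.1364

Work:
Find probabilities that make opponent indifferent:
P2 chooses q to make P1 indifferent between A and B
P1 chooses p to make P2 indifferent between X and Y
Mixed NE: P1 plays (A: 0.8636, B: 0.1364), P2 plays (X: 0.1364, Y: 0.8636)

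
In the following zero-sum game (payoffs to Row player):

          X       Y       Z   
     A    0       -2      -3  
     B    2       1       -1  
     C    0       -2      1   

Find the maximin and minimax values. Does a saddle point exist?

Maximin = -1, Minimax = 1, Saddle: False

Work:
Row minimums: [-3, -1, -2] → maximin = -1
Column maximums: [2, 1, 1] → minimax = 1
No saddle point (maximin ≠ minimax). Mixed strategy needed.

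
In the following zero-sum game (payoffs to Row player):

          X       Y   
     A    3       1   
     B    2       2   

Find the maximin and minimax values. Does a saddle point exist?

Maximin = 2, Minimax = 2, Saddle: True

Work:
Row minimums: [1, 2] → maximin = 2
Column maximums: [3, 2] → minimax = 2
Saddle point exists! Game value = 2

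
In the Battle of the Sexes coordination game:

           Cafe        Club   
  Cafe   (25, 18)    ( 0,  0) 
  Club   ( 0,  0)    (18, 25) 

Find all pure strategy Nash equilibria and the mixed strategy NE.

Pure NE: (Cafe, Cafe) and (Club, Club); Mixed NE: p = 0.5814, q = 0.4186

Work:
Check pure NE:
(Cafe, Cafe): (25, 18) - no unilateral deviation beneficial
(Club, Club): (18, 25) - no unilateral deviation beneficial
Mixed NE: P1 plays Cafe with p = 0.5814, P2 plays Cafe with q = 0.4186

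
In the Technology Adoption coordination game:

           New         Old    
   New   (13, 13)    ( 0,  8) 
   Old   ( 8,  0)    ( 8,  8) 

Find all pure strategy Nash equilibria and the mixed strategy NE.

Pure NE: (New, New) and (Old, Old); Mixed NE: p = 0.6154, q = 0.6154

Work:
Check pure NE:
(New, New): (13, 13) - no unilateral deviation beneficial
(Old, Old): (8, 8) - no unilateral deviation beneficial
Mixed NE: P1 plays New with p = 0.6154, P2 plays New with q = 0.6154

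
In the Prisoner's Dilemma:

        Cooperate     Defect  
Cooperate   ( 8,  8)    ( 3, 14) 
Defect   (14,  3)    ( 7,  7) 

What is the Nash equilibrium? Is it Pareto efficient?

(Defect, Defect) is NE; not Pareto efficient

Work:
Defect dominates Cooperate for both players:
If P2 cooperates: Defect (14) > Cooperate (8)
If P2 defects: Defect (7) > Cooperate (3)
NE: (Defect, Defect) with payoff (7, 7)
But (Cooperate, Cooperate) = (8, 8) Pareto dominates (7, 7)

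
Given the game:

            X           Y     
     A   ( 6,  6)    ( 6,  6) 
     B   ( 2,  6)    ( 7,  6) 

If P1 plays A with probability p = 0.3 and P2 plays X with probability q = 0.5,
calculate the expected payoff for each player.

E[P1] = 4.95, E[P2] = 6.0

Work:
E[P1] = p·q·π₁(A,X) + p·(1-q)·π₁(A,Y) + (1-p)·q·π₁(B,X) + (1-p)·(1-q)·π₁(B,Y)
= 0.3·0.5·6 + 0.3·0.5·6 + 0.7·0.5·2 + 0.7·0.5·7
= 4.95

E[P2] = 6.0 (similar calculation)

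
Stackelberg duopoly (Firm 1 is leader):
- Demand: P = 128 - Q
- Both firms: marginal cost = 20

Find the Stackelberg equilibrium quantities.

q₁* (leader) = 54.0, q₂* (follower) = 27.0

Work:
Follower's reaction: q₂ = (a - c - q₁)/2
Leader substitutes: π₁ = q₁·(a - q₁ - (a-c-q₁)/2 - c)
FOC: q₁* = (128 - 20)/2 = 54.00
Then: q₂* = (128 - 20 - 54.0)/2 = 27.00
Leader has first-mover advantage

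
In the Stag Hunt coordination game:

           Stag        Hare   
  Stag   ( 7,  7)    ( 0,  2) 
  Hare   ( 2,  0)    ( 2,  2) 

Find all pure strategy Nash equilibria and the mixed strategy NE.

Pure NE: (Stag, Stag) and (Hare, Hare); Mixed NE: p = 0.2857, q = 0.2857

Work:
Check pure NE:
(Stag, Stag): (7, 7) - no unilateral deviation beneficial
(Hare, Hare): (2, 2) - no unilateral deviation beneficial
Mixed NE: P1 plays Stag with p = 0.2857, P2 plays Stag with q = 0.2857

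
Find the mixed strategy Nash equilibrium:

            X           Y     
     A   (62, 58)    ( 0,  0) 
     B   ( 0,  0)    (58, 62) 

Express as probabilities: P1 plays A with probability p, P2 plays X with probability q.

p = 0.5167, q = 0.4833

Work:
Find probabilities that make opponent indifferent:
P2 chooses q to make P1 indifferent between A and B
P1 chooses p to make P2 indifferent between X and Y
Mixed NE: P1 plays (A: 0.5167, B: 0.4833), P2 plays (X: 0.4833, Y: 0.5167)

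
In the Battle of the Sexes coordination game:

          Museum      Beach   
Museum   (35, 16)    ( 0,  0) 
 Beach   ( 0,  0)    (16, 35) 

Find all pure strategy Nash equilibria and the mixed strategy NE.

Pure NE: (Museum, Museum) and (Beach, Beach); Mixed NE: p = 0.6863, q = 0.3137

Work:
Check pure NE:
(Museum, Museum): (35, 16) - no unilateral deviation beneficial
(Beach, Beach): (16, 35) - no unilateral deviation beneficial
Mixed NE: P1 plays Museum with p = 0.6863, P2 plays Museum with q = 0.3137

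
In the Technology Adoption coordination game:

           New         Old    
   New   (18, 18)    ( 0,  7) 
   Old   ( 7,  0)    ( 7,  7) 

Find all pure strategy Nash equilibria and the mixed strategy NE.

Pure NE: (New, New) and (Old, Old); Mixed NE: p = 0.3889, q = 0.3889

Work:
Check pure NE:
(New, New): (18, 18) - no unilateral deviation beneficial
(Old, Old): (7, 7) - no unilateral deviation beneficial
Mixed NE: P1 plays New with p = 0.3889, P2 plays New with q = 0.3889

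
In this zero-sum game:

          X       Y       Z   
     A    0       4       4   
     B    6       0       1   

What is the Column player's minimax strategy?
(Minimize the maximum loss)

Column should play Y or Z (all achieve the minimum), value = 4

Work:
Column player minimizes Row's maximum payoff:
Column X: max payoff to Row = 6
Column Y: max payoff to Row = 4
Column Z: max payoff to Row = 4
Minimum is 4, achieved by columns Y, Z (tied).
Each of Y or Z is a minimax strategy.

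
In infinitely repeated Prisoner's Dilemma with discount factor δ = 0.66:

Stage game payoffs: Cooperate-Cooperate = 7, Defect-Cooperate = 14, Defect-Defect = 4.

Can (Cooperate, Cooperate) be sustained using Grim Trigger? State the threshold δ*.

δ* = 0.7; since δ = 0.66 < 0.7, cooperation cannot be sustained

Work:
For Grim Trigger:
Cooperate forever: 7/(1-δ)
Defect then punished: 14 + 4·δ/(1-δ)
Need: 7/(1-δ) ≥ 14 + 4·δ/(1-δ)
Solving: δ ≥ (T-R)/(T-P) = (14-7)/(14-4) = 0.7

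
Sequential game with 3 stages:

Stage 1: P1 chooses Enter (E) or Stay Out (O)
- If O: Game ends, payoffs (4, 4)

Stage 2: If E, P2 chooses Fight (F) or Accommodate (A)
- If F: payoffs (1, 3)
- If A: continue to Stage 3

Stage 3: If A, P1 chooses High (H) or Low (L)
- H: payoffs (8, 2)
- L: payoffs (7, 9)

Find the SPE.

SPE: (O, F, H); Outcome (4, 4)

Work:
Stage 3: P1 chooses H (8 vs 7)
Stage 2: P2: F->3, A->2 (anticipating H). Choose F
Stage 1: P1: O->4, E->1 (anticipating F, H). Choose O
SPE path: O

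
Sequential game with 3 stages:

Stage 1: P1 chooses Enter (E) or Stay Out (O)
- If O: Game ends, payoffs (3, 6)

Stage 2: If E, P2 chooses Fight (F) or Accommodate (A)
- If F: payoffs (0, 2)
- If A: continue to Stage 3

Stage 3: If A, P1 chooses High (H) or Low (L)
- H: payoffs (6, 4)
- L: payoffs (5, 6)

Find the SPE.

SPE: (E, A, H); Outcome (6, 4)

Work:
Stage 3: P1 chooses H (6 vs 5)
Stage 2: P2: F->2, A->4 (anticipating H). Choose A
Stage 1: P1: O->3, E->6 (anticipating A, H). Choose E
SPE path: E -> A -> H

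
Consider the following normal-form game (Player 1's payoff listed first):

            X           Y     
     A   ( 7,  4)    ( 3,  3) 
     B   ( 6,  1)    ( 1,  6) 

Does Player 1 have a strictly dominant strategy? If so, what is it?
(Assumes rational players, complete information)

Yes, Player 1's strictly dominant strategy is A

Work:
A strategy strictly dominates another if it gives a strictly higher payoff against every opponent action. Compare each pair of P1's strategies column-by-column:
  A vs B: [7 vs 6, 3 vs 1] → A strictly dominates B
  B vs A: [6 vs 7, 1 vs 3] → B does not strictly dominate A (column X: 6 ≤ 7)
A strictly dominates every other strategy → strictly dominant.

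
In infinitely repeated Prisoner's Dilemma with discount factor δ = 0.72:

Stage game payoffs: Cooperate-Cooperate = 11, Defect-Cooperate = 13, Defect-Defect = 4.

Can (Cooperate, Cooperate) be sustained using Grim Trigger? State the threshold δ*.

δ* = 0.2222; since δ = 0.72 ≥ 0.2222, cooperation can be sustained

Work:
For Grim Trigger:
Cooperate forever: 11/(1-δ)
Defect then punished: 13 + 4·δ/(1-δ)
Need: 11/(1-δ) ≥ 13 + 4·δ/(1-δ)
Solving: δ ≥ (T-R)/(T-P) = (13-11)/(13-4) = 0.2222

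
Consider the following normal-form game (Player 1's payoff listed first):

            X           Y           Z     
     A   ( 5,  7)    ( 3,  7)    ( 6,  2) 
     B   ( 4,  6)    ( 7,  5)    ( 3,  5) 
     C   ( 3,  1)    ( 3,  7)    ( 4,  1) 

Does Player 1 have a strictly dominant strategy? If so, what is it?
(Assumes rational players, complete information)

No strictly dominant strategy exists for Player 1

Work:
A strategy strictly dominates another if it gives a strictly higher payoff against every opponent action. Compare each pair of P1's strategies column-by-column:
  A vs B: [5 vs 4, 3 vs 7, 6 vs 3] → A does not strictly dominate B (column Y: 3 ≤ 7)
  A vs C: [5 vs 3, 3 vs 3, 6 vs 4] → A does not strictly dominate C (column Y: 3 ≤ 3)
  B vs A: [4 vs 5, 7 vs 3, 3 vs 6] → B does not strictly dominate A (column X: 4 ≤ 5)
  B vs C: [4 vs 3, 7 vs 3, 3 vs 4] → B does not strictly dominate C (column Z: 3 ≤ 4)
  C vs A: [3 vs 5, 3 vs 3, 4 vs 6] → C does not strictly dominate A (column X: 3 ≤ 5)
  C vs B: [3 vs 4, 3 vs 7, 4 vs 3] → C does not strictly dominate B (column X: 3 ≤ 4)
No single strategy strictly dominates all others → no strictly dominant strategy.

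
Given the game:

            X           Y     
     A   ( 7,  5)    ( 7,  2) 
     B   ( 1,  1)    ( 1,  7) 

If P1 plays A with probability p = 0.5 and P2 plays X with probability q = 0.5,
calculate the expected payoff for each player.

E[P1] = 4.0, E[P2] = 3.75

Work:
E[P1] = p·q·π₁(A,X) + p·(1-q)·π₁(A,Y) + (1-p)·q·π₁(B,X) + (1-p)·(1-q)·π₁(B,Y)
= 0.5·0.5·7 + 0.5·0.5·7 + 0.5·0.5·1 + 0.5·0.5·1
= 4.0

E[P2] = 3.75 (similar calculation)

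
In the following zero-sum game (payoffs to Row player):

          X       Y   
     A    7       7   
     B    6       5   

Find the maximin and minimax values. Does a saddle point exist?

Maximin = 7, Minimax = 7, Saddle: True

Work:
Row minimums: [7, 5] → maximin = 7
Column maximums: [7, 7] → minimax = 7
Saddle point exists! Game value = 7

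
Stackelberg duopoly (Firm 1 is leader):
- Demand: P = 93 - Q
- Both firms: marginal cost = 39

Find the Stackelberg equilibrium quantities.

q₁* (leader) = 27.0, q₂* (follower) = 13.5

Work:
Follower's reaction: q₂ = (a - c - q₁)/2
Leader substitutes: π₁ = q₁·(a - q₁ - (a-c-q₁)/2 - c)
FOC: q₁* = (93 - 39)/2 = 27.00
Then: q₂* = (93 - 39 - 27.0)/2 = 13.50
Leader has first-mover advantage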